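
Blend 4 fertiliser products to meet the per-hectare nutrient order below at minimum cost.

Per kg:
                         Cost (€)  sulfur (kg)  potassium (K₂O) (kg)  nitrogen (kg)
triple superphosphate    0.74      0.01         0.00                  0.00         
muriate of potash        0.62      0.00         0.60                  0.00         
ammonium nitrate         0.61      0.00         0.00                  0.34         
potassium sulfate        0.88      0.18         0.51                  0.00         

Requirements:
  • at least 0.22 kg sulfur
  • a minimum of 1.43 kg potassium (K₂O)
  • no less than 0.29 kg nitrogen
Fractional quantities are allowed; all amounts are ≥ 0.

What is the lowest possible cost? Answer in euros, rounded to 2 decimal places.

Let x1 = kg of triple superphosphate, x2 = kg of muriate of potash, x3 = kg of ammonium nitrate, x4 = kg of potassium sulfate.
Minimize 0.74x1 + 0.62x2 + 0.61x3 + 0.88x4 subject to:
  0.01x1 + 0.18x4 ≥ 0.22   (sulfur)
  0.6x2 + 0.51x4 ≥ 1.43   (potassium (K₂O))
  0.34x3 ≥ 0.29   (nitrogen)
  x1, x2, x3, x4 ≥ 0.
The optimal basis is {muriate of potash, ammonium nitrate, potassium sulfate}; triple superphosphate drops out. There the sulfur, potassium (K₂O), nitrogen constraints are tight.
Solving gives x2 = 1.344, x3 = 0.8529, x4 = 1.222.
Cost = 0.62·1.344 + 0.61·0.8529 + 0.88·1.222 = 2.4289.

€2.43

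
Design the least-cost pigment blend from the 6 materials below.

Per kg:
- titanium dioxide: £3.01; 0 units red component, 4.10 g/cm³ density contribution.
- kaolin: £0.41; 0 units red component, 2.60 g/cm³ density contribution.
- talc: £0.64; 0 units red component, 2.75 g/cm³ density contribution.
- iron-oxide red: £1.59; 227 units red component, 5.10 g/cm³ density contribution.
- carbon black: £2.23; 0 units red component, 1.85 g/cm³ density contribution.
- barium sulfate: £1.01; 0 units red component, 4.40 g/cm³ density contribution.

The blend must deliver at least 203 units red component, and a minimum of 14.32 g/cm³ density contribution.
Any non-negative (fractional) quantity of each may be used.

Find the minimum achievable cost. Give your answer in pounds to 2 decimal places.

Treat it as an LP. Let x1 = kg of titanium dioxide, x2 = kg of kaolin, x3 = kg of talc, x4 = kg of iron-oxide red, x5 = kg of carbon black, x6 = kg of barium sulfate.
Minimise 3.01x1 + 0.41x2 + 0.64x3 + 1.59x4 + 2.23x5 + 1.01x6 s.t.:
  227x4 ≥ 203   (red component)
  4.1x1 + 2.6x2 + 2.75x3 + 5.1x4 + 1.85x5 + 4.4x6 ≥ 14.32   (density contribution)
  x1, x2, x3, x4, x5, x6 ≥ 0.
At the optimum only kaolin, iron-oxide red are positive (titanium dioxide, talc, carbon black, barium sulfate = 0). Binding constraints: red component and density contribution.
Solving gives x2 = 3.754, x4 = 0.8943.
Objective = 0.41·3.754 + 1.59·0.8943 = 2.9611.

£2.96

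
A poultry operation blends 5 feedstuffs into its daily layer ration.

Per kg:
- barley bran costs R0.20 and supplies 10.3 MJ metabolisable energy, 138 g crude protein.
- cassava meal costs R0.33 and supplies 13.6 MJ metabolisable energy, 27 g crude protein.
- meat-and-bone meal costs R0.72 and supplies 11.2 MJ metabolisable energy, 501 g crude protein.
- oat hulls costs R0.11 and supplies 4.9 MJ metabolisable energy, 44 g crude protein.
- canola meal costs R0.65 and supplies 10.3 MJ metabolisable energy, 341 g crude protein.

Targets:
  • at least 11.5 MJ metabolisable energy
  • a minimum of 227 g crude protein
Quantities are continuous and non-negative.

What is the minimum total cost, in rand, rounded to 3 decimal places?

R0.328

Treat it as an LP. Let x1 = kg of barley bran, x2 = kg of cassava meal, x3 = kg of meat-and-bone meal, x4 = kg of oat hulls, x5 = kg of canola meal.
Minimize 0.2x1 + 0.33x2 + 0.72x3 + 0.11x4 + 0.65x5 subject to:
  10.3x1 + 13.6x2 + 11.2x3 + 4.9x4 + 10.3x5 ≥ 11.5   (metabolisable energy)
  138x1 + 27x2 + 501x3 + 44x4 + 341x5 ≥ 227   (crude protein)
  x1, x2, x3, x4, x5 ≥ 0.
The minimum-cost mix takes nothing from cassava meal, oat hulls, canola meal — only barley bran, meat-and-bone meal. The metabolisable energy and crude protein requirements are met with equality.
Optimal quantities: barley bran = 0.8906 kg, meat-and-bone meal = 0.2078 kg.
Total cost: 0.2·0.8906 + 0.72·0.2078 = 0.32774.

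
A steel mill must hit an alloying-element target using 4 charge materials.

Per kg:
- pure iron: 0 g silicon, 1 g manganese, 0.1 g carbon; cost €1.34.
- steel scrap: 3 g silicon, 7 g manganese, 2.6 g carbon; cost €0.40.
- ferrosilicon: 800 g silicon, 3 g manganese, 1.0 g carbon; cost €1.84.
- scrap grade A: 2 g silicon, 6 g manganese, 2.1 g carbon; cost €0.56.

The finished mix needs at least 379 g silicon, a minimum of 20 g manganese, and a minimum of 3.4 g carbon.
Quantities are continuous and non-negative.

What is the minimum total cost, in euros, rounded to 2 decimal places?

Treat it as an LP. Let x1 = kg of pure iron, x2 = kg of steel scrap, x3 = kg of ferrosilicon, x4 = kg of scrap grade A.
min 1.34x1 + 0.4x2 + 1.84x3 + 0.56x4 s.t.:
  3x2 + 800x3 + 2x4 ≥ 379   (silicon)
  1x1 + 7x2 + 3x3 + 6x4 ≥ 20   (manganese)
  0.1x1 + 2.6x2 + 1x3 + 2.1x4 ≥ 3.4   (carbon)
  x1, x2, x3, x4 ≥ 0.
The cheapest feasible vertex uses only steel scrap, ferrosilicon; pure iron, scrap grade A are not used. The silicon and manganese requirements are met with equality.
Optimal quantities: steel scrap = 2.658 kg, ferrosilicon = 0.4638 kg.
Total cost: 0.4·2.658 + 1.84·0.4638 = 1.9166.

€1.92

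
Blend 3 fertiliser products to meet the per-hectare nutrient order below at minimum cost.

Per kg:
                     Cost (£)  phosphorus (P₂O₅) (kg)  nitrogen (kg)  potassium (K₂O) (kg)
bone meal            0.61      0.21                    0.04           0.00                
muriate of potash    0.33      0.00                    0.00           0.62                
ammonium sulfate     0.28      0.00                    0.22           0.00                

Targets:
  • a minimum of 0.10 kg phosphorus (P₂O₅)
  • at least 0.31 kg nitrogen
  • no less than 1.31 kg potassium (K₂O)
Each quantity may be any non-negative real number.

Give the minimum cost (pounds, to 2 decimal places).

£1.36

Treat it as an LP. Let x1 = kg of bone meal, x2 = kg of muriate of potash, x3 = kg of ammonium sulfate.
min 0.61x1 + 0.33x2 + 0.28x3 with:
  0.21x1 ≥ 0.1   (phosphorus (P₂O₅))
  0.04x1 + 0.22x3 ≥ 0.31   (nitrogen)
  0.62x2 ≥ 1.31   (potassium (K₂O))
  x1, x2, x3 ≥ 0.
All 3 inputs are positive at the optimum. Binding constraints: phosphorus (P₂O₅), nitrogen, potassium (K₂O).
So bone meal = 0.4762 kg, muriate of potash = 2.113 kg, ammonium sulfate = 1.323 kg.
Cost = 0.61·0.4762 + 0.33·2.113 + 0.28·1.323 = 1.3582.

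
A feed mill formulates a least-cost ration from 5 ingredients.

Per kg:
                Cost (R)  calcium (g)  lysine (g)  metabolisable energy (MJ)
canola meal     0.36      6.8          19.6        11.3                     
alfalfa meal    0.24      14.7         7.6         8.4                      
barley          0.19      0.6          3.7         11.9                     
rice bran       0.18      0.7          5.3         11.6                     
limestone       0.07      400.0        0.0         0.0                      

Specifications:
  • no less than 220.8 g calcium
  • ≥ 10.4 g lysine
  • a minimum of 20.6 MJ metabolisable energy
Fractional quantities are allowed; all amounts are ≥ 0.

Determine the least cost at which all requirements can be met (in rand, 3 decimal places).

Let x1 = kg of canola meal, x2 = kg of alfalfa meal, x3 = kg of barley, x4 = kg of rice bran, x5 = kg of limestone.
Minimise 0.36x1 + 0.24x2 + 0.19x3 + 0.18x4 + 0.07x5 s.t.:
  6.8x1 + 14.7x2 + 0.6x3 + 0.7x4 + 400x5 ≥ 220.8   (calcium)
  19.6x1 + 7.6x2 + 3.7x3 + 5.3x4 ≥ 10.4   (lysine)
  11.3x1 + 8.4x2 + 11.9x3 + 11.6x4 ≥ 20.6   (metabolisable energy)
  x1, x2, x3, x4, x5 ≥ 0.
The optimal basis is {canola meal, rice bran, limestone}; alfalfa meal, barley drop out. There the calcium, lysine, metabolisable energy constraints are tight.
So canola meal = 0.06843 kg, rice bran = 1.709 kg, limestone = 0.5478 kg.
Cost = 0.36·0.06843 + 0.18·1.709 + 0.07·0.5478 = 0.37060.

R0.371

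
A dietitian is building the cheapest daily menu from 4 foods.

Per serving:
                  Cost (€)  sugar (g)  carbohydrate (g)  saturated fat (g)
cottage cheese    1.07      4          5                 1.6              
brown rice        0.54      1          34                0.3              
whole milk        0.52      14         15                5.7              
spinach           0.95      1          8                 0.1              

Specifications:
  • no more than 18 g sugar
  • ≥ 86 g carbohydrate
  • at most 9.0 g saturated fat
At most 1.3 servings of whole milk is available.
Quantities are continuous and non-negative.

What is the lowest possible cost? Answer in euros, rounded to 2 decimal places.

€1.37

Set it up as a linear program. Let x1 = servings of cottage cheese, x2 = servings of brown rice, x3 = servings of whole milk, x4 = servings of spinach.
Minimize 1.07x1 + 0.54x2 + 0.52x3 + 0.95x4 with:
  4x1 + 1x2 + 14x3 + 1x4 ≤ 18   (sugar)
  5x1 + 34x2 + 15x3 + 8x4 ≥ 86   (carbohydrate)
  1.6x1 + 0.3x2 + 5.7x3 + 0.1x4 ≤ 9   (saturated fat)
  x3 ≤ 1.3
  x1, x2, x3, x4 ≥ 0.
The optimal basis is {brown rice}; cottage cheese, whole milk, spinach drop out. The carbohydrate requirement is met with equality.
That vertex is x2 = 2.529.
Objective = 0.54·2.529 = 1.3657.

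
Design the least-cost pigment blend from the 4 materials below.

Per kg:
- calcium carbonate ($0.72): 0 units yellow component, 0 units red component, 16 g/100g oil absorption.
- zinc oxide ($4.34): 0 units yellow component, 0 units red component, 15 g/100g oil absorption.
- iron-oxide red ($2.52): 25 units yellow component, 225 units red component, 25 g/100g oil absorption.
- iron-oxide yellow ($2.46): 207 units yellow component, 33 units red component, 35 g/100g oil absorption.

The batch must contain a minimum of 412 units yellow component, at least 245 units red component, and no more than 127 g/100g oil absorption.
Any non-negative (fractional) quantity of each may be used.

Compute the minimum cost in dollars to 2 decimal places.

Set it up as a linear program. Let x1 = kg of calcium carbonate, x2 = kg of zinc oxide, x3 = kg of iron-oxide red, x4 = kg of iron-oxide yellow.
Minimize 0.72x1 + 4.34x2 + 2.52x3 + 2.46x4 s.t.:
  25x3 + 207x4 ≥ 412   (yellow component)
  225x3 + 33x4 ≥ 245   (red component)
  16x1 + 15x2 + 25x3 + 35x4 ≤ 127   (oil absorption)
  x1, x2, x3, x4 ≥ 0.
The minimum-cost mix takes nothing from calcium carbonate, zinc oxide — only iron-oxide red, iron-oxide yellow. Binding constraints: yellow component and red component.
That vertex is x3 = 0.8113, x4 = 1.892.
Total cost: 2.52·0.8113 + 2.46·1.892 = 6.6988.

$6.70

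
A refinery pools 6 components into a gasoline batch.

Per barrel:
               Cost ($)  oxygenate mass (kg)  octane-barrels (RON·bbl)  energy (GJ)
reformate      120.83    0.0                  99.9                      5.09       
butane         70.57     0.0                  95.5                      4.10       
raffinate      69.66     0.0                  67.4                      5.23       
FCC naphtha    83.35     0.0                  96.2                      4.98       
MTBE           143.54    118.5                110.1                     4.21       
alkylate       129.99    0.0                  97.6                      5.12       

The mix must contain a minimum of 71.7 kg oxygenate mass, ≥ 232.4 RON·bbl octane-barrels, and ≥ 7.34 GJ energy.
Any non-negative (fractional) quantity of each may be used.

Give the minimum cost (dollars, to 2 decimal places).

$209.36

Let x1 = barrels of reformate, x2 = barrels of butane, x3 = barrels of raffinate, x4 = barrels of FCC naphtha, x5 = barrels of MTBE, x6 = barrels of alkylate.
Minimize 120.83x1 + 70.57x2 + 69.66x3 + 83.35x4 + 143.54x5 + 129.99x6 subject to:
  118.5x5 ≥ 71.7   (oxygenate mass)
  99.9x1 + 95.5x2 + 67.4x3 + 96.2x4 + 110.1x5 + 97.6x6 ≥ 232.4   (octane-barrels)
  5.09x1 + 4.1x2 + 5.23x3 + 4.98x4 + 4.21x5 + 5.12x6 ≥ 7.34   (energy)
  x1, x2, x3, x4, x5, x6 ≥ 0.
The cheapest feasible vertex uses only butane, MTBE; reformate, raffinate, FCC naphtha, alkylate are not used. Binding constraints: oxygenate mass and octane-barrels.
Solving gives x2 = 1.73594, x5 = 0.605063.
Total cost: 70.57·1.73594 + 143.54·0.605063 = 209.3560.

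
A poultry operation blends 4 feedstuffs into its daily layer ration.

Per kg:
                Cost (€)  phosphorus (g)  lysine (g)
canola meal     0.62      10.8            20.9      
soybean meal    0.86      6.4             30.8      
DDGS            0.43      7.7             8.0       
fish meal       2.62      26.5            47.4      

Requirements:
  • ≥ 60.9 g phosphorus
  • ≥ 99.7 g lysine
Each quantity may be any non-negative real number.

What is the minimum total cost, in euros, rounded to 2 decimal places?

€3.46

Set it up as a linear program. Let x1 = kg of canola meal, x2 = kg of soybean meal, x3 = kg of DDGS, x4 = kg of fish meal.
Minimise 0.62x1 + 0.86x2 + 0.43x3 + 2.62x4 subject to:
  10.8x1 + 6.4x2 + 7.7x3 + 26.5x4 ≥ 60.9   (phosphorus)
  20.9x1 + 30.8x2 + 8x3 + 47.4x4 ≥ 99.7   (lysine)
  x1, x2, x3, x4 ≥ 0.
The minimum-cost mix takes nothing from soybean meal, fish meal — only canola meal, DDGS. There the phosphorus and lysine constraints are tight.
Optimal quantities: canola meal = 3.763 kg, DDGS = 2.63 kg.
Hence cost = 0.62·3.763 + 0.43·2.63 = €3.4640.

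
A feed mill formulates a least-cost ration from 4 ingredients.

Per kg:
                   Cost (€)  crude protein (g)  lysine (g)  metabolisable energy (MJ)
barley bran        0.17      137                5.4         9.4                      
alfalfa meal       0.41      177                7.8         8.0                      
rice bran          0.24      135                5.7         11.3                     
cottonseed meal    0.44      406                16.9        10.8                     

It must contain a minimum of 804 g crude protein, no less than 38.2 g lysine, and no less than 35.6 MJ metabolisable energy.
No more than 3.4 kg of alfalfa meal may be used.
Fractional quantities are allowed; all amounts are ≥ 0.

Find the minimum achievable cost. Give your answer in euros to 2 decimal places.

€1.05

Treat it as an LP. Let x1 = kg of barley bran, x2 = kg of alfalfa meal, x3 = kg of rice bran, x4 = kg of cottonseed meal.
Minimise 0.17x1 + 0.41x2 + 0.24x3 + 0.44x4 subject to:
  137x1 + 177x2 + 135x3 + 406x4 ≥ 804   (crude protein)
  5.4x1 + 7.8x2 + 5.7x3 + 16.9x4 ≥ 38.2   (lysine)
  9.4x1 + 8x2 + 11.3x3 + 10.8x4 ≥ 35.6   (metabolisable energy)
  x2 ≤ 3.4
  x1, x2, x3, x4 ≥ 0.
At the optimum only barley bran, cottonseed meal are positive (alfalfa meal, rice bran = 0). Binding constraints: lysine and metabolisable energy.
Solving gives x1 = 1.881, x4 = 1.659.
Hence cost = 0.17·1.881 + 0.44·1.659 = €1.0497.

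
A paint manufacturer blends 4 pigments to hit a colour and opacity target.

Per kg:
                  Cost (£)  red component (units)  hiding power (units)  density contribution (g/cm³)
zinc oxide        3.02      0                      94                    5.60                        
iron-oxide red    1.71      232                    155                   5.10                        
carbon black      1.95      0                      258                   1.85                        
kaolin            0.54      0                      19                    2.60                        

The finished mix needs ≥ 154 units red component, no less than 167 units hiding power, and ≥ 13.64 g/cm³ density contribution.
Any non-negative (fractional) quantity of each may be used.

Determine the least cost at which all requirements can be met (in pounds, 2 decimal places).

Treat it as an LP. Let x1 = kg of zinc oxide, x2 = kg of iron-oxide red, x3 = kg of carbon black, x4 = kg of kaolin.
Minimise 3.02x1 + 1.71x2 + 1.95x3 + 0.54x4 with:
  232x2 ≥ 154   (red component)
  94x1 + 155x2 + 258x3 + 19x4 ≥ 167   (hiding power)
  5.6x1 + 5.1x2 + 1.85x3 + 2.6x4 ≥ 13.64   (density contribution)
  x1, x2, x3, x4 ≥ 0.
The cheapest feasible vertex uses only iron-oxide red, kaolin; zinc oxide, carbon black are not used. The red component and density contribution requirements are met with equality.
Solving gives x2 = 0.6638, x4 = 3.944.
Total cost: 1.71·0.6638 + 0.54·3.944 = 3.2649.

£3.26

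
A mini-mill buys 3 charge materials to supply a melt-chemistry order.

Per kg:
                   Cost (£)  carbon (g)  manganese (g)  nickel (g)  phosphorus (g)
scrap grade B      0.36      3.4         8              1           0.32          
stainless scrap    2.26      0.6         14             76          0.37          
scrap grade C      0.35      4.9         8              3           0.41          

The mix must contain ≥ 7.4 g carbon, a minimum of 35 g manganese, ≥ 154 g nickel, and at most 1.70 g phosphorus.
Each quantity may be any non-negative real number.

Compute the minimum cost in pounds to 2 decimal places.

Let x1 = kg of scrap grade B, x2 = kg of stainless scrap, x3 = kg of scrap grade C.
Minimise 0.36x1 + 2.26x2 + 0.35x3 subject to:
  3.4x1 + 0.6x2 + 4.9x3 ≥ 7.4   (carbon)
  8x1 + 14x2 + 8x3 ≥ 35   (manganese)
  1x1 + 76x2 + 3x3 ≥ 154   (nickel)
  0.32x1 + 0.37x2 + 0.41x3 ≤ 1.7   (phosphorus)
  x1, x2, x3 ≥ 0.
The optimal basis is {stainless scrap, scrap grade C}; scrap grade B drops out. There the carbon and nickel constraints are tight.
That vertex is x2 = 1.976, x3 = 1.268.
Cost = 2.26·1.976 + 0.35·1.268 = 4.9096.

£4.91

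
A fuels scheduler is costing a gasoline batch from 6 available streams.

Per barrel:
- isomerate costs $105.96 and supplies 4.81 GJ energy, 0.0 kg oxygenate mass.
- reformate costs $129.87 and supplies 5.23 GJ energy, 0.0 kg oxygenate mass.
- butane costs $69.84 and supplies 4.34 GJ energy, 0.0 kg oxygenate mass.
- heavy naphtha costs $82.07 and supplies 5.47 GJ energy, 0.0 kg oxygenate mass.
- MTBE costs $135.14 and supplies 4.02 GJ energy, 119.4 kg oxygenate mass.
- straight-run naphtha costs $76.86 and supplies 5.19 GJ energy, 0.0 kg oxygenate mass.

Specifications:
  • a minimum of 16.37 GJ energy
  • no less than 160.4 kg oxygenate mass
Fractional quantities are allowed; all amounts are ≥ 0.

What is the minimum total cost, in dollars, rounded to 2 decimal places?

Let x1 = barrels of isomerate, x2 = barrels of reformate, x3 = barrels of butane, x4 = barrels of heavy naphtha, x5 = barrels of MTBE, x6 = barrels of straight-run naphtha.
min 105.96x1 + 129.87x2 + 69.84x3 + 82.07x4 + 135.14x5 + 76.86x6 with:
  4.81x1 + 5.23x2 + 4.34x3 + 5.47x4 + 4.02x5 + 5.19x6 ≥ 16.37   (energy)
  119.4x5 ≥ 160.4   (oxygenate mass)
  x1, x2, x3, x4, x5, x6 ≥ 0.
The minimum-cost mix takes nothing from isomerate, reformate, butane, heavy naphtha — only MTBE, straight-run naphtha. Binding constraints: energy and oxygenate mass.
Optimal quantities: MTBE = 1.3434 barrels, straight-run naphtha = 2.1136 barrels.
Hence cost = 135.14·1.3434 + 76.86·2.1136 = $343.9984.

$344.00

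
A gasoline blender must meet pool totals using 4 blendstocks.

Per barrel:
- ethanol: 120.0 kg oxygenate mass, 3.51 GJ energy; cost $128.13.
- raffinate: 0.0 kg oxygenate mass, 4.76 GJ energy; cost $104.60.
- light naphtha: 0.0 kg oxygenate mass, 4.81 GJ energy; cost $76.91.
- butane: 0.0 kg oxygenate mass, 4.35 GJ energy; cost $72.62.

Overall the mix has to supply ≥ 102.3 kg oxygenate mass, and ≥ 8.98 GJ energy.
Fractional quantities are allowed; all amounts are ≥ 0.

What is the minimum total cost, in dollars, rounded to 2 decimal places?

$204.97

Set it up as a linear program. Let x1 = barrels of ethanol, x2 = barrels of raffinate, x3 = barrels of light naphtha, x4 = barrels of butane.
Minimize 128.13x1 + 104.6x2 + 76.91x3 + 72.62x4 subject to:
  120x1 ≥ 102.3   (oxygenate mass)
  3.51x1 + 4.76x2 + 4.81x3 + 4.35x4 ≥ 8.98   (energy)
  x1, x2, x3, x4 ≥ 0.
The cheapest feasible vertex uses only ethanol, light naphtha; raffinate, butane are not used. There the oxygenate mass and energy constraints are tight.
Optimal quantities: ethanol = 0.8525 barrels, light naphtha = 1.2448 barrels.
Total cost: 128.13·0.8525 + 76.91·1.2448 = 204.9684.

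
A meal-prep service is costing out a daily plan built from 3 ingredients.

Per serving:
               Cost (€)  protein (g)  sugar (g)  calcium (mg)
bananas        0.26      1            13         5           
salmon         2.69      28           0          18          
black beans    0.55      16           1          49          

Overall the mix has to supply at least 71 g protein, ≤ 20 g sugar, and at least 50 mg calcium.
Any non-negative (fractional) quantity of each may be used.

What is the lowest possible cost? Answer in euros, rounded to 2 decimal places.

Let x1 = servings of bananas, x2 = servings of salmon, x3 = servings of black beans.
Minimize 0.26x1 + 2.69x2 + 0.55x3 with:
  1x1 + 28x2 + 16x3 ≥ 71   (protein)
  13x1 + 1x3 ≤ 20   (sugar)
  5x1 + 18x2 + 49x3 ≥ 50   (calcium)
  x1, x2, x3 ≥ 0.
The optimal basis is {black beans}; bananas, salmon drop out. The protein requirement is met with equality.
That vertex is x3 = 4.438.
Objective = 0.55·4.438 = 2.4409.

€2.44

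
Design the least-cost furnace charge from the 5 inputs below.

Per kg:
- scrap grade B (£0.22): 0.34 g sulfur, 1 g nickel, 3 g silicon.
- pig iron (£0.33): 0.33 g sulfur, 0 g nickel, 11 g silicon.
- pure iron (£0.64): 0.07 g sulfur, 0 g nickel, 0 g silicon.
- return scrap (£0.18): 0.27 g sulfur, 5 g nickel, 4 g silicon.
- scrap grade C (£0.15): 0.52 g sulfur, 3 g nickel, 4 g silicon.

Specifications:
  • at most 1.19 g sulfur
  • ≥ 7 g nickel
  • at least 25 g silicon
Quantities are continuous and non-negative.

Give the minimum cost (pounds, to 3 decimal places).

Let x1 = kg of scrap grade B, x2 = kg of pig iron, x3 = kg of pure iron, x4 = kg of return scrap, x5 = kg of scrap grade C.
Minimise 0.22x1 + 0.33x2 + 0.64x3 + 0.18x4 + 0.15x5 s.t.:
  0.34x1 + 0.33x2 + 0.07x3 + 0.27x4 + 0.52x5 ≤ 1.19   (sulfur)
  1x1 + 5x4 + 3x5 ≥ 7   (nickel)
  3x1 + 11x2 + 4x4 + 4x5 ≥ 25   (silicon)
  x1, x2, x3, x4, x5 ≥ 0.
At the optimum only pig iron, return scrap, scrap grade C are positive (scrap grade B, pure iron = 0). Binding constraints: sulfur, nickel, silicon.
Optimal quantities: pig iron = 1.656 kg, return scrap = 0.9548 kg, scrap grade C = 0.7419 kg.
Cost = 0.33·1.656 + 0.18·0.9548 + 0.15·0.7419 = 0.82963.

£0.830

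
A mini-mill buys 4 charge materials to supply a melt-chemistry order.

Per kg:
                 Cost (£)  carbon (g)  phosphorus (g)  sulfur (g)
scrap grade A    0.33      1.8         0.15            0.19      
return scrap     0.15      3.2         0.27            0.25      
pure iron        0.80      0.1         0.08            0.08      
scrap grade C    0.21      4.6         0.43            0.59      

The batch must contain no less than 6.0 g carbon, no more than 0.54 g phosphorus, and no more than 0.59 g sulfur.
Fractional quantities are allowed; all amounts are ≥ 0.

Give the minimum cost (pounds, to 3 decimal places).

£0.278

Set it up as a linear program. Let x1 = kg of scrap grade A, x2 = kg of return scrap, x3 = kg of pure iron, x4 = kg of scrap grade C.
Minimise 0.33x1 + 0.15x2 + 0.8x3 + 0.21x4 subject to:
  1.8x1 + 3.2x2 + 0.1x3 + 4.6x4 ≥ 6   (carbon)
  0.15x1 + 0.27x2 + 0.08x3 + 0.43x4 ≤ 0.54   (phosphorus)
  0.19x1 + 0.25x2 + 0.08x3 + 0.59x4 ≤ 0.59   (sulfur)
  x1, x2, x3, x4 ≥ 0.
At the optimum only return scrap, scrap grade C are positive (scrap grade A, pure iron = 0). The carbon and sulfur requirements are met with equality.
So return scrap = 1.119 kg, scrap grade C = 0.5257 kg.
Cost = 0.15·1.119 + 0.21·0.5257 = 0.27825.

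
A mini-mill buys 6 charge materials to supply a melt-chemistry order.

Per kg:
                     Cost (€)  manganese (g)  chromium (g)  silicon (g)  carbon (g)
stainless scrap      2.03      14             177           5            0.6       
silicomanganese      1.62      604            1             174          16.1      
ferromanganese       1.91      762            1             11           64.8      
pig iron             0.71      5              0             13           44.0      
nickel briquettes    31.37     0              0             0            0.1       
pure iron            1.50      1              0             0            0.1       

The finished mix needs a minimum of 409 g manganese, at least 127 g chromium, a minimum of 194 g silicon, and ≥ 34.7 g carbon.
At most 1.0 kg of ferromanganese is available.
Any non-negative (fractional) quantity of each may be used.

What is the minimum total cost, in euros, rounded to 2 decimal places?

Let x1 = kg of stainless scrap, x2 = kg of silicomanganese, x3 = kg of ferromanganese, x4 = kg of pig iron, x5 = kg of nickel briquettes, x6 = kg of pure iron.
min 2.03x1 + 1.62x2 + 1.91x3 + 0.71x4 + 31.37x5 + 1.5x6 subject to:
  14x1 + 604x2 + 762x3 + 5x4 + 1x6 ≥ 409   (manganese)
  177x1 + 1x2 + 1x3 ≥ 127   (chromium)
  5x1 + 174x2 + 11x3 + 13x4 ≥ 194   (silicon)
  0.6x1 + 16.1x2 + 64.8x3 + 44x4 + 0.1x5 + 0.1x6 ≥ 34.7   (carbon)
  x3 ≤ 1
  x1, x2, x3, x4, x5, x6 ≥ 0.
The cheapest feasible vertex uses only stainless scrap, silicomanganese, pig iron; ferromanganese, nickel briquettes, pure iron are not used. The chromium, silicon, carbon requirements are met with equality.
Solving gives x1 = 0.7115, x2 = 1.065, x4 = 0.3891.
Hence cost = 2.03·0.7115 + 1.62·1.065 + 0.71·0.3891 = €3.4459.

€3.45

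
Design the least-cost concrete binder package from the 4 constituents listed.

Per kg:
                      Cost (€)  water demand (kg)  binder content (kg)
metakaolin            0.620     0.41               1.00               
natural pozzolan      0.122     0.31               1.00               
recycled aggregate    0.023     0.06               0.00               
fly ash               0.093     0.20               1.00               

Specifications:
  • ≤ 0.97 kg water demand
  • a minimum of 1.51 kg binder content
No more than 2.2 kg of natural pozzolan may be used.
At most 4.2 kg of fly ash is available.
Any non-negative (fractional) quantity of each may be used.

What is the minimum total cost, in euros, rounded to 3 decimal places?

€0.140

Let x1 = kg of metakaolin, x2 = kg of natural pozzolan, x3 = kg of recycled aggregate, x4 = kg of fly ash.
min 0.62x1 + 0.122x2 + 0.023x3 + 0.093x4 s.t.:
  0.41x1 + 0.31x2 + 0.06x3 + 0.2x4 ≤ 0.97   (water demand)
  1x1 + 1x2 + 1x4 ≥ 1.51   (binder content)
  x2 ≤ 2.2
  x4 ≤ 4.2
  x1, x2, x3, x4 ≥ 0.
At the optimum only fly ash is positive (metakaolin, natural pozzolan, recycled aggregate = 0). Binding constraint: binder content.
So fly ash = 1.51 kg.
Cost = 0.093·1.51 = 0.14043.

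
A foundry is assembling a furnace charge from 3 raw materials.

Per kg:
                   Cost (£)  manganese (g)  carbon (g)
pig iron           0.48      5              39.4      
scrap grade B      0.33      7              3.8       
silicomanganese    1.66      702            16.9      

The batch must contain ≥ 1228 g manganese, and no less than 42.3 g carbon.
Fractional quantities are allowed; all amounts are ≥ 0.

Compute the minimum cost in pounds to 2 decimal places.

Let x1 = kg of pig iron, x2 = kg of scrap grade B, x3 = kg of silicomanganese.
min 0.48x1 + 0.33x2 + 1.66x3 with:
  5x1 + 7x2 + 702x3 ≥ 1228   (manganese)
  39.4x1 + 3.8x2 + 16.9x3 ≥ 42.3   (carbon)
  x1, x2, x3 ≥ 0.
The optimal basis is {pig iron, silicomanganese}; scrap grade B drops out. The manganese and carbon requirements are met with equality.
Solving gives x1 = 0.3243, x3 = 1.747.
Total cost: 0.48·0.3243 + 1.66·1.747 = 3.0557.

£3.06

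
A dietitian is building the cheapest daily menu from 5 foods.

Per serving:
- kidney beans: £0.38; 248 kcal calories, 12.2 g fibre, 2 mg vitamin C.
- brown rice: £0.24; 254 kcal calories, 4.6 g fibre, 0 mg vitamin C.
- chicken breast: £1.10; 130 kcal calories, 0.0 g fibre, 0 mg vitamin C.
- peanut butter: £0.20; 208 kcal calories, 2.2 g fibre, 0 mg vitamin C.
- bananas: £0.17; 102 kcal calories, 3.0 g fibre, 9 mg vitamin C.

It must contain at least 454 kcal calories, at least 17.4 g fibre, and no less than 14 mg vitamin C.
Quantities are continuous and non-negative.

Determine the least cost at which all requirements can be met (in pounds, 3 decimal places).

£0.672

Let x1 = servings of kidney beans, x2 = servings of brown rice, x3 = servings of chicken breast, x4 = servings of peanut butter, x5 = servings of bananas.
Minimize 0.38x1 + 0.24x2 + 1.1x3 + 0.2x4 + 0.17x5 subject to:
  248x1 + 254x2 + 130x3 + 208x4 + 102x5 ≥ 454   (calories)
  12.2x1 + 4.6x2 + 2.2x4 + 3x5 ≥ 17.4   (fibre)
  2x1 + 9x5 ≥ 14   (vitamin C)
  x1, x2, x3, x4, x5 ≥ 0.
The optimal basis is {kidney beans, brown rice, bananas}; chicken breast, peanut butter drop out. There the calories, fibre, vitamin C constraints are tight.
That vertex is x1 = 0.9909, x2 = 0.2837, x5 = 1.335.
Objective = 0.38·0.9909 + 0.24·0.2837 + 0.17·1.335 = 0.67158.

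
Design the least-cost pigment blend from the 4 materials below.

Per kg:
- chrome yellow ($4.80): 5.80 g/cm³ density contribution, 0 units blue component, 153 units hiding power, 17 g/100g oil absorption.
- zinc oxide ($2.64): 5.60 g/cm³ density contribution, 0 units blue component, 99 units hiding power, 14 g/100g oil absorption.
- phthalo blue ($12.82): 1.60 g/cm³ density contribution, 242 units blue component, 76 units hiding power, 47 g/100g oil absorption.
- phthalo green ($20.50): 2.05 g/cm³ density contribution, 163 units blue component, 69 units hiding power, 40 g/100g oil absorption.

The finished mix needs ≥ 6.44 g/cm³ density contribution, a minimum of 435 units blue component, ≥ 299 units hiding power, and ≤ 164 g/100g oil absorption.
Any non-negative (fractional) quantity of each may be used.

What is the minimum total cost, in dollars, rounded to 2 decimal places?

$27.37

Let x1 = kg of chrome yellow, x2 = kg of zinc oxide, x3 = kg of phthalo blue, x4 = kg of phthalo green.
min 4.8x1 + 2.64x2 + 12.82x3 + 20.5x4 subject to:
  5.8x1 + 5.6x2 + 1.6x3 + 2.05x4 ≥ 6.44   (density contribution)
  242x3 + 163x4 ≥ 435   (blue component)
  153x1 + 99x2 + 76x3 + 69x4 ≥ 299   (hiding power)
  17x1 + 14x2 + 47x3 + 40x4 ≤ 164   (oil absorption)
  x1, x2, x3, x4 ≥ 0.
The optimal basis is {zinc oxide, phthalo blue}; chrome yellow, phthalo green drop out. The blue component and hiding power requirements are met with equality.
Solving gives x2 = 1.6403, x3 = 1.7975.
Hence cost = 2.64·1.6403 + 12.82·1.7975 = $27.3743.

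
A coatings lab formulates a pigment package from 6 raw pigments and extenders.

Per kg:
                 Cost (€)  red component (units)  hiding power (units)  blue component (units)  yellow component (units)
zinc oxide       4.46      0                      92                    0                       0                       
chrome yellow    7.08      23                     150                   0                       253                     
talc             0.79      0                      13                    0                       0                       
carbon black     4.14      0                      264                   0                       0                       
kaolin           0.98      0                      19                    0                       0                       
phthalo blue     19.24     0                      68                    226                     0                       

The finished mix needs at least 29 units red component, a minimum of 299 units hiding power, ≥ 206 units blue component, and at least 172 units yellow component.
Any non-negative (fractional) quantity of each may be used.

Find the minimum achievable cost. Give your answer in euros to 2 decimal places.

€27.22

Let x1 = kg of zinc oxide, x2 = kg of chrome yellow, x3 = kg of talc, x4 = kg of carbon black, x5 = kg of kaolin, x6 = kg of phthalo blue.
min 4.46x1 + 7.08x2 + 0.79x3 + 4.14x4 + 0.98x5 + 19.24x6 s.t.:
  23x2 ≥ 29   (red component)
  92x1 + 150x2 + 13x3 + 264x4 + 19x5 + 68x6 ≥ 299   (hiding power)
  226x6 ≥ 206   (blue component)
  253x2 ≥ 172   (yellow component)
  x1, x2, x3, x4, x5, x6 ≥ 0.
At the optimum only chrome yellow, carbon black, phthalo blue are positive (zinc oxide, talc, kaolin = 0). Binding constraints: red component, hiding power, blue component.
Optimal quantities: chrome yellow = 1.261 kg, carbon black = 0.1814 kg, phthalo blue = 0.9115 kg.
Total cost: 7.08·1.261 + 4.14·0.1814 + 19.24·0.9115 = 27.2161.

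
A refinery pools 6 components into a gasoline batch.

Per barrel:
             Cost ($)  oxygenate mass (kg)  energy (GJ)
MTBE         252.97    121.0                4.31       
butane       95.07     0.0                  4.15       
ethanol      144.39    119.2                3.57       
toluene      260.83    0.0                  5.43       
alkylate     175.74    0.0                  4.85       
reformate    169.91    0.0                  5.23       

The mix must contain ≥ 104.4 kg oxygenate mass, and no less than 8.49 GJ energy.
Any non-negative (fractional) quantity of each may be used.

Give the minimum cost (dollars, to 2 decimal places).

Treat it as an LP. Let x1 = barrels of MTBE, x2 = barrels of butane, x3 = barrels of ethanol, x4 = barrels of toluene, x5 = barrels of alkylate, x6 = barrels of reformate.
Minimize 252.97x1 + 95.07x2 + 144.39x3 + 260.83x4 + 175.74x5 + 169.91x6 with:
  121x1 + 119.2x3 ≥ 104.4   (oxygenate mass)
  4.31x1 + 4.15x2 + 3.57x3 + 5.43x4 + 4.85x5 + 5.23x6 ≥ 8.49   (energy)
  x1, x2, x3, x4, x5, x6 ≥ 0.
The optimal basis is {butane, ethanol}; MTBE, toluene, alkylate, reformate drop out. Binding constraints: oxygenate mass and energy.
Optimal quantities: butane = 1.2924 barrels, ethanol = 0.87584 barrels.
Hence cost = 95.07·1.2924 + 144.39·0.87584 = $249.3310.

$249.33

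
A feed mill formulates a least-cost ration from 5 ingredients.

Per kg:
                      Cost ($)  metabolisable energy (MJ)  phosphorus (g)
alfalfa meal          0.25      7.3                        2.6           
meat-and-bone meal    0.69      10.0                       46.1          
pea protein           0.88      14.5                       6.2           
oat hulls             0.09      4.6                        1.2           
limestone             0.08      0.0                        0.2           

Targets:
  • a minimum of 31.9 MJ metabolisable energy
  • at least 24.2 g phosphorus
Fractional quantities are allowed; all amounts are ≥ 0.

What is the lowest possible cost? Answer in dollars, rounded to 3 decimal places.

Let x1 = kg of alfalfa meal, x2 = kg of meat-and-bone meal, x3 = kg of pea protein, x4 = kg of oat hulls, x5 = kg of limestone.
min 0.25x1 + 0.69x2 + 0.88x3 + 0.09x4 + 0.08x5 s.t.:
  7.3x1 + 10x2 + 14.5x3 + 4.6x4 ≥ 31.9   (metabolisable energy)
  2.6x1 + 46.1x2 + 6.2x3 + 1.2x4 + 0.2x5 ≥ 24.2   (phosphorus)
  x1, x2, x3, x4, x5 ≥ 0.
The optimal basis is {meat-and-bone meal, oat hulls}; alfalfa meal, pea protein, limestone drop out. Binding constraints: metabolisable energy and phosphorus.
Solving gives x2 = 0.3651, x4 = 6.141.
Cost = 0.69·0.3651 + 0.09·6.141 = 0.80461.

$0.805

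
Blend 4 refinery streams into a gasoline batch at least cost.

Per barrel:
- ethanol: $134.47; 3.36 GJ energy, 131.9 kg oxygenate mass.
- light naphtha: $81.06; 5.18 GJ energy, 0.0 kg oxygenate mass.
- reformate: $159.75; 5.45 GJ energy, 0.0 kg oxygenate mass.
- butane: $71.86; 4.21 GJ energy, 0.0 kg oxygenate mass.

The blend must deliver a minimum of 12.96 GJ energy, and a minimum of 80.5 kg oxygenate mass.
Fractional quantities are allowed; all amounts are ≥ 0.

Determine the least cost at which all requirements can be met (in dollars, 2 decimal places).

Let x1 = barrels of ethanol, x2 = barrels of light naphtha, x3 = barrels of reformate, x4 = barrels of butane.
min 134.47x1 + 81.06x2 + 159.75x3 + 71.86x4 with:
  3.36x1 + 5.18x2 + 5.45x3 + 4.21x4 ≥ 12.96   (energy)
  131.9x1 ≥ 80.5   (oxygenate mass)
  x1, x2, x3, x4 ≥ 0.
The minimum-cost mix takes nothing from reformate, butane — only ethanol, light naphtha. Binding constraints: energy and oxygenate mass.
Solving gives x1 = 0.61031, x2 = 2.1061.
Total cost: 134.47·0.61031 + 81.06·2.1061 = 252.7889.

$252.79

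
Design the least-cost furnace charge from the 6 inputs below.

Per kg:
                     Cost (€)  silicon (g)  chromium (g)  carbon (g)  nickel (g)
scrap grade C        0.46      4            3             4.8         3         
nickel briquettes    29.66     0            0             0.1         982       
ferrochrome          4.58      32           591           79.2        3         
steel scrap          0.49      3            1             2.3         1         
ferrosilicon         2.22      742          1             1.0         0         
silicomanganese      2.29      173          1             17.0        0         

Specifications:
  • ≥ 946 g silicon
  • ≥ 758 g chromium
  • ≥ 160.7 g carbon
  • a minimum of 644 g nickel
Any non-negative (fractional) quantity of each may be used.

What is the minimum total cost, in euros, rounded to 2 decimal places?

Set it up as a linear program. Let x1 = kg of scrap grade C, x2 = kg of nickel briquettes, x3 = kg of ferrochrome, x4 = kg of steel scrap, x5 = kg of ferrosilicon, x6 = kg of silicomanganese.
Minimise 0.46x1 + 29.66x2 + 4.58x3 + 0.49x4 + 2.22x5 + 2.29x6 s.t.:
  4x1 + 32x3 + 3x4 + 742x5 + 173x6 ≥ 946   (silicon)
  3x1 + 591x3 + 1x4 + 1x5 + 1x6 ≥ 758   (chromium)
  4.8x1 + 0.1x2 + 79.2x3 + 2.3x4 + 1x5 + 17x6 ≥ 160.7   (carbon)
  3x1 + 982x2 + 3x3 + 1x4 ≥ 644   (nickel)
  x1, x2, x3, x4, x5, x6 ≥ 0.
The minimum-cost mix takes nothing from scrap grade C, steel scrap, silicomanganese — only nickel briquettes, ferrochrome, ferrosilicon. The silicon, carbon, nickel requirements are met with equality.
That vertex is x2 = 0.6497, x3 = 2.013, x5 = 1.188.
Cost = 29.66·0.6497 + 4.58·2.013 + 2.22·1.188 = 31.1270.

€31.13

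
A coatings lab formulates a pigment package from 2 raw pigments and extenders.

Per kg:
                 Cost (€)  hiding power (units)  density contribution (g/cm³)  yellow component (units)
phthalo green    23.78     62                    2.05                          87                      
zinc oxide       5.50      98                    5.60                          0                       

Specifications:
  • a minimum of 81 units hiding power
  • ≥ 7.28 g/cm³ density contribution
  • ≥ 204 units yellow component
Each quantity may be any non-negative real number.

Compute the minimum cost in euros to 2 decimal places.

€58.19

This is a linear program. Let x1 = kg of phthalo green, x2 = kg of zinc oxide.
Minimize 23.78x1 + 5.5x2 s.t.:
  62x1 + 98x2 ≥ 81   (hiding power)
  2.05x1 + 5.6x2 ≥ 7.28   (density contribution)
  87x1 ≥ 204   (yellow component)
  x1, x2 ≥ 0.
Both inputs are positive at the optimum. The density contribution and yellow component requirements are met with equality.
So phthalo green = 2.345 kg, zinc oxide = 0.4416 kg.
Objective = 23.78·2.345 + 5.5·0.4416 = 58.1929.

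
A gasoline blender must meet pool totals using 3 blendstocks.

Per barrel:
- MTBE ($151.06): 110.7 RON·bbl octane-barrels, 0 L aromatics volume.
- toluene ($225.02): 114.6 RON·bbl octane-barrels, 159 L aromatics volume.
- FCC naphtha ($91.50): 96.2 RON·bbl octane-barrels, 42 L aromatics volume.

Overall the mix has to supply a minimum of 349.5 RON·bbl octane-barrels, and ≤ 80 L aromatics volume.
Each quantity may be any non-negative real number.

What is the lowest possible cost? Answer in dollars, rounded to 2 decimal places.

$401.16

Let x1 = barrels of MTBE, x2 = barrels of toluene, x3 = barrels of FCC naphtha.
Minimise 151.06x1 + 225.02x2 + 91.5x3 subject to:
  110.7x1 + 114.6x2 + 96.2x3 ≥ 349.5   (octane-barrels)
  159x2 + 42x3 ≤ 80   (aromatics volume)
  x1, x2, x3 ≥ 0.
At the optimum only MTBE, FCC naphtha are positive (toluene = 0). Binding constraints: octane-barrels and aromatics volume.
That vertex is x1 = 1.50191, x3 = 1.90476.
Cost = 151.06·1.50191 + 91.5·1.90476 = 401.1641.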